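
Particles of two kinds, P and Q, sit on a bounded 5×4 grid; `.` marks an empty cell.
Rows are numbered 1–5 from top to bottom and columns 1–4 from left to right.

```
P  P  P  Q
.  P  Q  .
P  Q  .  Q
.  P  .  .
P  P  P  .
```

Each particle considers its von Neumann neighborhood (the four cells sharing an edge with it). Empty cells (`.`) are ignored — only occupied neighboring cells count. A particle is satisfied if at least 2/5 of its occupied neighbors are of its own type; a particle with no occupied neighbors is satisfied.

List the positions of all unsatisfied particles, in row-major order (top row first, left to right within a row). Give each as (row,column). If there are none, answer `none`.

(1,3), (1,4), (2,2), (2,3), (3,1), (3,2)

(1,1)P 1/1 ok
(1,2)P 3/3 ok
(1,3)P 1/3 unhappy
(1,4)Q 0/1 unhappy
(2,2)P 1/3 unhappy
(2,3)Q 0/2 unhappy
(3,1)P 0/1 unhappy
(3,2)Q 0/3 unhappy
(3,4)Q 0/0 ok
(4,2)P 1/2 ok
(5,1)P 1/1 ok
(5,2)P 3/3 ok
(5,3)P 1/1 ok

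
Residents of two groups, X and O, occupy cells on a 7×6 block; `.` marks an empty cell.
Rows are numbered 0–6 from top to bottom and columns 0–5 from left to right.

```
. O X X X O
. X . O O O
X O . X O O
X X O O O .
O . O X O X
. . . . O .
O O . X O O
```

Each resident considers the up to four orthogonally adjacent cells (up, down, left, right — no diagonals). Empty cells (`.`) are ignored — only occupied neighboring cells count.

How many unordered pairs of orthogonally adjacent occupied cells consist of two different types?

18

Scan each occupied cell's neighbors to the right and below so each pair is counted once.
From row 0: 5 unlike of 8 pairs (running 5/8).
From row 1: 2 unlike of 6 pairs (running 7/14).
From row 2: 4 unlike of 7 pairs (running 11/21).
From row 3: 3 unlike of 8 pairs (running 14/29).
From row 4: 3 unlike of 4 pairs (running 17/33).
From row 5: 0 unlike of 1 pairs (running 17/34).
From row 6: 1 unlike of 3 pairs (running 18/37).
Total adjacent occupied pairs: 37; unlike-type pairs: 18.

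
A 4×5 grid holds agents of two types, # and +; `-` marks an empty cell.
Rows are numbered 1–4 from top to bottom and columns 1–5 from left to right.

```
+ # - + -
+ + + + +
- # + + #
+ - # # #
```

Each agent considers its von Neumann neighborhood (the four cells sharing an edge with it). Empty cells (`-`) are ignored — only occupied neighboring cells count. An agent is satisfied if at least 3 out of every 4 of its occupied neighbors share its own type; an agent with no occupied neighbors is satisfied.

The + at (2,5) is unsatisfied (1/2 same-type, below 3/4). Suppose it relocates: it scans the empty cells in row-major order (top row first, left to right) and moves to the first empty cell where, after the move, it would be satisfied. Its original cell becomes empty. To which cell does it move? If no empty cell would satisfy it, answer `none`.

Vacating (2,5). Empty cells in order:
  (1,3): 2/3 same-type → still unsatisfied.
  (1,5): 1/1 same-type → satisfied — stop here.

(1,5)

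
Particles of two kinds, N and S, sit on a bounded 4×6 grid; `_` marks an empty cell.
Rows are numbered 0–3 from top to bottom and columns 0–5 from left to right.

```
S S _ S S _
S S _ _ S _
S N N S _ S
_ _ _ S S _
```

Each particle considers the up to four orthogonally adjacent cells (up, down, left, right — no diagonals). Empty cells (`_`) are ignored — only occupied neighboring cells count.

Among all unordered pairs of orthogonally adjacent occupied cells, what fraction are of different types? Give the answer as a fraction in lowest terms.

3/13

Scan each occupied cell's neighbors to the right and below so each pair is counted once.
Row 0: S(0,0)–S(0,1)= S(0,0)–S(1,0)= S(0,1)–S(1,1)= S(0,3)–S(0,4)= S(0,4)–S(1,4)=  → 0/5 unlike.
Row 1: S(1,0)–S(1,1)= S(1,0)–S(2,0)= S(1,1)–N(2,1)≠  → 1/3 unlike.
Row 2: S(2,0)–N(2,1)≠ N(2,1)–N(2,2)= N(2,2)–S(2,3)≠ S(2,3)–S(3,3)=  → 2/4 unlike.
Row 3: S(3,3)–S(3,4)=  → 0/1 unlike.
Total adjacent occupied pairs: 13; unlike-type pairs: 3.
3/13 is already in lowest terms.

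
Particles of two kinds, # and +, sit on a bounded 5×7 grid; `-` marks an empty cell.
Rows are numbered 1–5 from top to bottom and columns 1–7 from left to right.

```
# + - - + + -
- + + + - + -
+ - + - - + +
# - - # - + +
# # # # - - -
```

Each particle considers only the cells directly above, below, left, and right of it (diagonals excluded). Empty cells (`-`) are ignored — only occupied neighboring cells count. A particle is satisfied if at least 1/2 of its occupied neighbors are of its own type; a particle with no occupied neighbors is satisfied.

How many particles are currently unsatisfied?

2

Row 1: (1,1)# 0/1 ✗ · (1,2)+ 1/2 ✓ · (1,5)+ 1/1 ✓ · (1,6)+ 2/2 ✓
Row 2: (2,2)+ 2/2 ✓ · (2,3)+ 3/3 ✓ · (2,4)+ 1/1 ✓ · (2,6)+ 2/2 ✓
Row 3: (3,1)+ 0/1 ✗ · (3,3)+ 1/1 ✓ · (3,6)+ 3/3 ✓ · (3,7)+ 2/2 ✓
Row 4: (4,1)# 1/2 ✓ · (4,4)# 1/1 ✓ · (4,6)+ 2/2 ✓ · (4,7)+ 2/2 ✓
Row 5: (5,1)# 2/2 ✓ · (5,2)# 2/2 ✓ · (5,3)# 2/2 ✓ · (5,4)# 2/2 ✓
Unsatisfied: (1,1), (3,1) — 2 in total.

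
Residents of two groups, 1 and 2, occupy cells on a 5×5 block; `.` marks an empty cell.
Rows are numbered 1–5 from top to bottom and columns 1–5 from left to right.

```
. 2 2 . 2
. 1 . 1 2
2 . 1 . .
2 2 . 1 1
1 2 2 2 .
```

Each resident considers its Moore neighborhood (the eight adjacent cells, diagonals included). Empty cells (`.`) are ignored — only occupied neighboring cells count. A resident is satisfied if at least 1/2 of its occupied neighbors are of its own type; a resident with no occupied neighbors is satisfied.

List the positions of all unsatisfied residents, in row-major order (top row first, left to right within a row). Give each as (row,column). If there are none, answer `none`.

(1,3), (2,2), (2,4), (5,1), (5,4)

Row 1: (1,2)2 1/2 satisfied · (1,3)2 1/3 not · (1,5)2 1/2 satisfied
Row 2: (2,2)1 1/4 not · (2,4)1 1/4 not · (2,5)2 1/2 satisfied
Row 3: (3,1)2 2/3 satisfied · (3,3)1 3/4 satisfied
Row 4: (4,1)2 3/4 satisfied · (4,2)2 4/6 satisfied · (4,4)1 2/4 satisfied · (4,5)1 1/2 satisfied
Row 5: (5,1)1 0/3 not · (5,2)2 3/4 satisfied · (5,3)2 3/4 satisfied · (5,4)2 1/3 not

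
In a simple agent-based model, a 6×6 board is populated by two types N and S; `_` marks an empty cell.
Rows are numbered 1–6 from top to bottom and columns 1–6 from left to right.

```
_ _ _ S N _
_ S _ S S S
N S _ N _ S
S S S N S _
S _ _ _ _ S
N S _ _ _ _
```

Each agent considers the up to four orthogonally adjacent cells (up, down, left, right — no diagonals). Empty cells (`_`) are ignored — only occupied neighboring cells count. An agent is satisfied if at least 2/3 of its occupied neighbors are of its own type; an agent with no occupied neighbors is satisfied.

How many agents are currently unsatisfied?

10

(1,4)S 1/2 not
(1,5)N 0/2 not
(2,2)S 1/1 satisfied
(2,4)S 2/3 satisfied
(2,5)S 2/3 satisfied
(2,6)S 2/2 satisfied
(3,1)N 0/2 not
(3,2)S 2/3 satisfied
(3,4)N 1/2 not
(3,6)S 1/1 satisfied
(4,1)S 2/3 satisfied
(4,2)S 3/3 satisfied
(4,3)S 1/2 not
(4,4)N 1/3 not
(4,5)S 0/1 not
(5,1)S 1/2 not
(5,6)S 0/0 satisfied
(6,1)N 0/2 not
(6,2)S 0/1 not
Unsatisfied: (1,4), (1,5), (3,1), (3,4), (4,3), (4,4), (4,5), (5,1), (6,1), (6,2) — 10 in total.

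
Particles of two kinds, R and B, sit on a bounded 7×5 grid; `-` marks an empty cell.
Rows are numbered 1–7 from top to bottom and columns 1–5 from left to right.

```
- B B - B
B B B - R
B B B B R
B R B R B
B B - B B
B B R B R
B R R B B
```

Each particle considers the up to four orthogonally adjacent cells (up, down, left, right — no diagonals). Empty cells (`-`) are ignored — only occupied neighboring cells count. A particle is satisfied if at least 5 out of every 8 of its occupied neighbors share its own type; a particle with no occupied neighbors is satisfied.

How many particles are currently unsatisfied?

(1,2)B 2/2 ✓
(1,3)B 2/2 ✓
(1,5)B 0/1 ✗
(2,1)B 2/2 ✓
(2,2)B 4/4 ✓
(2,3)B 3/3 ✓
(2,5)R 1/2 ✗
(3,1)B 3/3 ✓
(3,2)B 3/4 ✓
(3,3)B 4/4 ✓
(3,4)B 1/3 ✗
(3,5)R 1/3 ✗
(4,1)B 2/3 ✓
(4,2)R 0/4 ✗
(4,3)B 1/3 ✗
(4,4)R 0/4 ✗
(4,5)B 1/3 ✗
(5,1)B 3/3 ✓
(5,2)B 2/3 ✓
(5,4)B 2/3 ✓
(5,5)B 2/3 ✓
(6,1)B 3/3 ✓
(6,2)B 2/4 ✗
(6,3)R 1/3 ✗
(6,4)B 2/4 ✗
(6,5)R 0/3 ✗
(7,1)B 1/2 ✗
(7,2)R 1/3 ✗
(7,3)R 2/3 ✓
(7,4)B 2/3 ✓
(7,5)B 1/2 ✗
Unsatisfied: (1,5), (2,5), (3,4), (3,5), (4,2), (4,3), (4,4), (4,5), (6,2), (6,3), (6,4), (6,5), (7,1), (7,2), (7,5) — 15 in total.

15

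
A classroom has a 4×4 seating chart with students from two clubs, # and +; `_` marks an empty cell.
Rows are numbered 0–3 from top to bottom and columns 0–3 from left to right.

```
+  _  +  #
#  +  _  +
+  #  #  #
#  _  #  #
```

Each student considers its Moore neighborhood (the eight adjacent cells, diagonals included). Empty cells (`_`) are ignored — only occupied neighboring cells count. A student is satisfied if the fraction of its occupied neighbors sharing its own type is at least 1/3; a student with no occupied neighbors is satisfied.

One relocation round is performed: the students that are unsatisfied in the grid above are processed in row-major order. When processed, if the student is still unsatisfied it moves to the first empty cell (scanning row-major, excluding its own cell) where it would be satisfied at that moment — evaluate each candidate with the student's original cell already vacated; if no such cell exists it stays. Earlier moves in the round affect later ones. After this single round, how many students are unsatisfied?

0

Initially unsatisfied (in order): (0,3), (1,0), (1,3), (2,0).
  (0,3) → (1,2).
  (1,0) → (0,3).
  (1,3) → (0,1).
  (2,0): now satisfied by earlier moves; stays.
Resulting grid:
+ + + #
_ + # _
+ # # #
# _ # #
All satisfied now.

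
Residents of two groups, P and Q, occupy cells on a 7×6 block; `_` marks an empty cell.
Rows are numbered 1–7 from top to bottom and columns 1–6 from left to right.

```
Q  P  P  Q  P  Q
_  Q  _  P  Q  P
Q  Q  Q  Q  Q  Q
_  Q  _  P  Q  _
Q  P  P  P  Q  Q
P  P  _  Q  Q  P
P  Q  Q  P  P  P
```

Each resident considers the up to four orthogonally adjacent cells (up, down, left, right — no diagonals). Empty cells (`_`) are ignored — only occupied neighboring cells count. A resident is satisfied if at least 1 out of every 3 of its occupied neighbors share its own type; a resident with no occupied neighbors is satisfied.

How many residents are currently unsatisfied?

8

(1,1)Q 0/1 unhappy
(1,2)P 1/3 ok
(1,3)P 1/2 ok
(1,4)Q 0/3 unhappy
(1,5)P 0/3 unhappy
(1,6)Q 0/2 unhappy
(2,2)Q 1/2 ok
(2,4)P 0/3 unhappy
(2,5)Q 1/4 unhappy
(2,6)P 0/3 unhappy
(3,1)Q 1/1 ok
(3,2)Q 4/4 ok
(3,3)Q 2/2 ok
(3,4)Q 2/4 ok
(3,5)Q 4/4 ok
(3,6)Q 1/2 ok
(4,2)Q 1/2 ok
(4,4)P 1/3 ok
(4,5)Q 2/3 ok
(5,1)Q 0/2 unhappy
(5,2)P 2/4 ok
(5,3)P 2/2 ok
(5,4)P 2/4 ok
(5,5)Q 3/4 ok
(5,6)Q 1/2 ok
(6,1)P 2/3 ok
(6,2)P 2/3 ok
(6,4)Q 1/3 ok
(6,5)Q 2/4 ok
(6,6)P 1/3 ok
(7,1)P 1/2 ok
(7,2)Q 1/3 ok
(7,3)Q 1/2 ok
(7,4)P 1/3 ok
(7,5)P 2/3 ok
(7,6)P 2/2 ok
Unsatisfied: (1,1), (1,4), (1,5), (1,6), (2,4), (2,5), (2,6), (5,1) — 8 in total.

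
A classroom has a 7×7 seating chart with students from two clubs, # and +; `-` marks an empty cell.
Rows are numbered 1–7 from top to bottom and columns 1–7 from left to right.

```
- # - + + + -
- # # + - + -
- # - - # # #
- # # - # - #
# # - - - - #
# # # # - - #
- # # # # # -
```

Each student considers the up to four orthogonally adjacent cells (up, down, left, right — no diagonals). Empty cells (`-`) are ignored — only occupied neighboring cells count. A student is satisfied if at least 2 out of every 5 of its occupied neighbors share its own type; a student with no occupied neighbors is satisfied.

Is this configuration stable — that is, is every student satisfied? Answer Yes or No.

Row 1: (1,2)# 1/1 ok · (1,4)+ 2/2 ok · (1,5)+ 2/2 ok · (1,6)+ 2/2 ok
Row 2: (2,2)# 3/3 ok · (2,3)# 1/2 ok · (2,4)+ 1/2 ok · (2,6)+ 1/2 ok
Row 3: (3,2)# 2/2 ok · (3,5)# 2/2 ok · (3,6)# 2/3 ok · (3,7)# 2/2 ok
Row 4: (4,2)# 3/3 ok · (4,3)# 1/1 ok · (4,5)# 1/1 ok · (4,7)# 2/2 ok
Row 5: (5,1)# 2/2 ok · (5,2)# 3/3 ok · (5,7)# 2/2 ok
Row 6: (6,1)# 2/2 ok · (6,2)# 4/4 ok · (6,3)# 3/3 ok · (6,4)# 2/2 ok · (6,7)# 1/1 ok
Row 7: (7,2)# 2/2 ok · (7,3)# 3/3 ok · (7,4)# 3/3 ok · (7,5)# 2/2 ok · (7,6)# 1/1 ok
All meet the threshold, so the configuration is stable.

Yes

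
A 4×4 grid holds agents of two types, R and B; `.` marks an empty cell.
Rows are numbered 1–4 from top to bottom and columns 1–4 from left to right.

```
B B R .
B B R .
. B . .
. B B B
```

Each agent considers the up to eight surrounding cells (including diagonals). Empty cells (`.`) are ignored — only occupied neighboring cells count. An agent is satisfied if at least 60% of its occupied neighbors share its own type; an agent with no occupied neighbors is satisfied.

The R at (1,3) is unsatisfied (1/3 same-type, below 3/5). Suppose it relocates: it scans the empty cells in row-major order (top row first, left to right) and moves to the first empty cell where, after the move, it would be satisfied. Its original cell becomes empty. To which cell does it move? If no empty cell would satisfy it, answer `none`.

Vacating (1,3). Empty cells in order:
  (1,4): 1/1 same-type → satisfied — stop here.

(1,4)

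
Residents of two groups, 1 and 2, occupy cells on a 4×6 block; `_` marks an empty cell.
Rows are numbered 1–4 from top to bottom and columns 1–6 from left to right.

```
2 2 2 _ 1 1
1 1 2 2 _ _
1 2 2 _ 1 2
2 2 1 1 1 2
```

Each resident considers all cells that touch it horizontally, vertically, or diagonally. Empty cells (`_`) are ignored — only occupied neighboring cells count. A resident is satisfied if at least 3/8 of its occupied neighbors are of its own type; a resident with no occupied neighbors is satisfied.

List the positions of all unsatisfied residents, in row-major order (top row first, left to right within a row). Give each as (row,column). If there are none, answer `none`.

(1,1), (2,2), (3,6), (4,3), (4,6)

Row 1: (1,1)2 1/3 ✗ · (1,2)2 3/5 ✓ · (1,3)2 3/4 ✓ · (1,5)1 1/2 ✓ · (1,6)1 1/1 ✓
Row 2: (2,1)1 2/5 ✓ · (2,2)1 2/8 ✗ · (2,3)2 5/6 ✓ · (2,4)2 3/5 ✓
Row 3: (3,1)1 2/5 ✓ · (3,2)2 4/8 ✓ · (3,3)2 4/7 ✓ · (3,5)1 2/5 ✓ · (3,6)2 1/3 ✗
Row 4: (4,1)2 2/3 ✓ · (4,2)2 3/5 ✓ · (4,3)1 1/4 ✗ · (4,4)1 3/4 ✓ · (4,5)1 2/4 ✓ · (4,6)2 1/3 ✗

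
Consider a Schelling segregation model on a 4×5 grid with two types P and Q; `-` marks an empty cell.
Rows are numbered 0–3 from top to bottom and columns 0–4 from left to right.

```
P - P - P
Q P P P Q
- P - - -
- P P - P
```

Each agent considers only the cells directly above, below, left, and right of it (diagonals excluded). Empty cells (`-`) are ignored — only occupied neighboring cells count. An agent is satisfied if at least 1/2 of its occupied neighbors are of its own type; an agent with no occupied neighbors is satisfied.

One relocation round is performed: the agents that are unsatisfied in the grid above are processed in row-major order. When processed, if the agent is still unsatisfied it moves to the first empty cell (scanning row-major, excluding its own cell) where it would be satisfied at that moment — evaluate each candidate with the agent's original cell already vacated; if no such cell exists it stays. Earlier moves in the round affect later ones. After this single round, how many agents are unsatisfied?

0

Initially unsatisfied (in order): (0,0), (0,4), (1,0), (1,4).
  (0,0) → (0,1).
  (0,4) → (0,0).
  (1,0) → (0,4).
  (1,4): now satisfied by earlier moves; stays.
Resulting grid:
P P P - Q
- P P P Q
- P - - -
- P P - P
All satisfied now.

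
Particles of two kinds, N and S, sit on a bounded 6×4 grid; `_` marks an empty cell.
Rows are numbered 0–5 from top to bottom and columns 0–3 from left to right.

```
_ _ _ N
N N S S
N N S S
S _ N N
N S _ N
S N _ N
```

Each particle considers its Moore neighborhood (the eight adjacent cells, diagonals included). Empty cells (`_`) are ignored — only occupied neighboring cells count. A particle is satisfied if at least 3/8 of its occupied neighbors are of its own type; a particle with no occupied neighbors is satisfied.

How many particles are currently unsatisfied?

5

Row 0: (0,3)N 0/2 not
Row 1: (1,0)N 3/3 satisfied · (1,1)N 3/5 satisfied · (1,2)S 3/6 satisfied · (1,3)S 3/4 satisfied
Row 2: (2,0)N 3/4 satisfied · (2,1)N 4/7 satisfied · (2,2)S 3/7 satisfied · (2,3)S 3/5 satisfied
Row 3: (3,0)S 1/4 not · (3,2)N 3/6 satisfied · (3,3)N 2/4 satisfied
Row 4: (4,0)N 1/4 not · (4,1)S 2/5 satisfied · (4,3)N 3/3 satisfied
Row 5: (5,0)S 1/3 not · (5,1)N 1/3 not · (5,3)N 1/1 satisfied
Unsatisfied: (0,3), (3,0), (4,0), (5,0), (5,1) — 5 in total.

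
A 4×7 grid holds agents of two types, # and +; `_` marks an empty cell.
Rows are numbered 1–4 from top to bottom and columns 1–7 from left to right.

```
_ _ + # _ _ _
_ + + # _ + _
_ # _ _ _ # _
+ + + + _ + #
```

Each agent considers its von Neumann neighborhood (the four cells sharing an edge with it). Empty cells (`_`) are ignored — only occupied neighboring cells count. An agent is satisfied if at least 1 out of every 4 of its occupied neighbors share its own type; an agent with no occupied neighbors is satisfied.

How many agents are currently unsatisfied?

5

(1,3)+ 1/2 ✓
(1,4)# 1/2 ✓
(2,2)+ 1/2 ✓
(2,3)+ 2/3 ✓
(2,4)# 1/2 ✓
(2,6)+ 0/1 ✗
(3,2)# 0/2 ✗
(3,6)# 0/2 ✗
(4,1)+ 1/1 ✓
(4,2)+ 2/3 ✓
(4,3)+ 2/2 ✓
(4,4)+ 1/1 ✓
(4,6)+ 0/2 ✗
(4,7)# 0/1 ✗
Unsatisfied: (2,6), (3,2), (3,6), (4,6), (4,7) — 5 in total.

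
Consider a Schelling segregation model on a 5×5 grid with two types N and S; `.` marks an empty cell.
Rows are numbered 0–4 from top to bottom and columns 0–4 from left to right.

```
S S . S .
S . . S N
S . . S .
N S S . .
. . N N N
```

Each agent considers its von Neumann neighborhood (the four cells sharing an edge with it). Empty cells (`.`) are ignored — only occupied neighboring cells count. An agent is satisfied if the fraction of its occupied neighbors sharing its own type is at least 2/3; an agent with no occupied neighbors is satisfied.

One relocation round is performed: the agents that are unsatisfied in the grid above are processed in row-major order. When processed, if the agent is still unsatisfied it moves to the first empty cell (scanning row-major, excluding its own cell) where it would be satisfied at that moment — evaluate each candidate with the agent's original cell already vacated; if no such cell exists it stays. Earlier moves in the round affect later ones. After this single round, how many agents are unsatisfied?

Initially unsatisfied (in order): (1,4), (2,0), (3,0), (3,1), (3,2), (4,2).
  (1,4) → (3,4).
  (2,0) → (0,2).
  (3,0) → (4,0).
  (3,1): now satisfied by earlier moves; stays.
  (3,2) → (0,4).
  (4,2): now satisfied by earlier moves; stays.
Resulting grid:
S S S S S
S . . S .
. . . S .
. S . . N
N . N N N
All satisfied now.

0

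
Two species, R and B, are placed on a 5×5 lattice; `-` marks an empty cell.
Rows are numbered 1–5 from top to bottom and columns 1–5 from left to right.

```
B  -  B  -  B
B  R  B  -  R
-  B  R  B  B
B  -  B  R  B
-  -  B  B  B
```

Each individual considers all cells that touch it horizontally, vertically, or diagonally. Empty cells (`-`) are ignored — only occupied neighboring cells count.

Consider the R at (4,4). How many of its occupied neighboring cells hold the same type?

Occupied neighbors of (4,4): (3,3)=R, (3,4)=B, (3,5)=B, (4,3)=B, (4,5)=B, (5,3)=B, (5,4)=B, (5,5)=B.
Same type (R): 1 of 8.

1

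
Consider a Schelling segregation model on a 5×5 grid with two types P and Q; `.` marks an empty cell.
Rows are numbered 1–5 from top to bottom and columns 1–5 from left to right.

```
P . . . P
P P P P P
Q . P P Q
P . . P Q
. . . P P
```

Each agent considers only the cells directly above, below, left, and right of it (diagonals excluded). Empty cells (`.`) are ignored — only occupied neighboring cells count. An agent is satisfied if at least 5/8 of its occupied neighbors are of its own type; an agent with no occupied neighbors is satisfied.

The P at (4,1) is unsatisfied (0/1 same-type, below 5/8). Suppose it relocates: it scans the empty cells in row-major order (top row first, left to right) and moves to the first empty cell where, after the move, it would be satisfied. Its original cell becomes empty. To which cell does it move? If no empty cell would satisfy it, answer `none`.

Vacating (4,1). Empty cells in order:
  (1,2): 2/2 same-type → satisfied — stop here.

(1,2)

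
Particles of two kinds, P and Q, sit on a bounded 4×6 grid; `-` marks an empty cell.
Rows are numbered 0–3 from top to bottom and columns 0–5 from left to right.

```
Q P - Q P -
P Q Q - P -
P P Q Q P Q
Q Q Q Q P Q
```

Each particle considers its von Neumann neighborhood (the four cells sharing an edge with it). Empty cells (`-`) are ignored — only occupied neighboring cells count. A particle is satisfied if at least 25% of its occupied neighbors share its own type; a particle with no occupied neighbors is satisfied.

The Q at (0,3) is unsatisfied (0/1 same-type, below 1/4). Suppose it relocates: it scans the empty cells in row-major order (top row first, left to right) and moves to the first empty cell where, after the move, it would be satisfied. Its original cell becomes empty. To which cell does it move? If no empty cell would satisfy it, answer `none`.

Vacating (0,3). Empty cells in order:
  (0,2): 1/2 same-type → satisfied — stop here.

(0,2)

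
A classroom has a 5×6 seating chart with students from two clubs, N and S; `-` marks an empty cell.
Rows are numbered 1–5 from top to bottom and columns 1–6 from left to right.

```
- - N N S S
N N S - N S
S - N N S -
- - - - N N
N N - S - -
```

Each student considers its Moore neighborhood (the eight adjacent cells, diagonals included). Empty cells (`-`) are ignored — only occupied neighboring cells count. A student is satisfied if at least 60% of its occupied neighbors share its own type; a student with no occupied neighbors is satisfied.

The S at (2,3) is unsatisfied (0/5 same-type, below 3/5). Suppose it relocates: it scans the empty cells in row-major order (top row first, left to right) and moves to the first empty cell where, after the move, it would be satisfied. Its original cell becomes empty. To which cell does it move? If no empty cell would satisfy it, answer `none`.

Vacating (2,3). Empty cells in order:
  (1,1): 0/2 same-type → still unsatisfied.
  (1,2): 0/3 same-type → still unsatisfied.
  (2,4): 2/7 same-type → still unsatisfied.
  (3,2): 1/4 same-type → still unsatisfied.
  (3,6): 2/5 same-type → still unsatisfied.
  (4,1): 1/3 same-type → still unsatisfied.
  (4,2): 1/4 same-type → still unsatisfied.
  (4,3): 1/4 same-type → still unsatisfied.
  (4,4): 2/5 same-type → still unsatisfied.
  (5,3): 1/2 same-type → still unsatisfied.
  (5,5): 1/3 same-type → still unsatisfied.
  (5,6): 0/2 same-type → still unsatisfied.

none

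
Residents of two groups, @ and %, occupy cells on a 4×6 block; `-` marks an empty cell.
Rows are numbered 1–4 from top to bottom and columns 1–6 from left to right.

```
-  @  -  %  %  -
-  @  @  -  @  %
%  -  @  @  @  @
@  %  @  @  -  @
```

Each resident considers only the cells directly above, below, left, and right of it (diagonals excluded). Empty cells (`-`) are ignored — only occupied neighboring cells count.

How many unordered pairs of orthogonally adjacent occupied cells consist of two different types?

Scan each occupied cell's neighbors to the right and below so each pair is counted once.
Row 1: @(1,2)–@(2,2)= %(1,4)–%(1,5)= %(1,5)–@(2,5)≠  → 1/3 unlike.
Row 2: @(2,2)–@(2,3)= @(2,3)–@(3,3)= @(2,5)–%(2,6)≠ @(2,5)–@(3,5)= %(2,6)–@(3,6)≠  → 2/5 unlike.
Row 3: %(3,1)–@(4,1)≠ @(3,3)–@(3,4)= @(3,3)–@(4,3)= @(3,4)–@(3,5)= @(3,4)–@(4,4)= @(3,5)–@(3,6)= @(3,6)–@(4,6)=  → 1/7 unlike.
Row 4: @(4,1)–%(4,2)≠ %(4,2)–@(4,3)≠ @(4,3)–@(4,4)=  → 2/3 unlike.
Total adjacent occupied pairs: 18; unlike-type pairs: 6.

6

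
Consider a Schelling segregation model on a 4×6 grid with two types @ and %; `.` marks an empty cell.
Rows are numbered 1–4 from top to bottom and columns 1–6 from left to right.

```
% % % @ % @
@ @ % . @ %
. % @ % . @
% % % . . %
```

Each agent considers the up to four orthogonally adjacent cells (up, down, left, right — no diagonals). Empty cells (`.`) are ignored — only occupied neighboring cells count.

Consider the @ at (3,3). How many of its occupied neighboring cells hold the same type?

0

Occupied neighbors of (3,3): (2,3)=%, (4,3)=%, (3,2)=%, (3,4)=%.
Same type (@): 0 of 4.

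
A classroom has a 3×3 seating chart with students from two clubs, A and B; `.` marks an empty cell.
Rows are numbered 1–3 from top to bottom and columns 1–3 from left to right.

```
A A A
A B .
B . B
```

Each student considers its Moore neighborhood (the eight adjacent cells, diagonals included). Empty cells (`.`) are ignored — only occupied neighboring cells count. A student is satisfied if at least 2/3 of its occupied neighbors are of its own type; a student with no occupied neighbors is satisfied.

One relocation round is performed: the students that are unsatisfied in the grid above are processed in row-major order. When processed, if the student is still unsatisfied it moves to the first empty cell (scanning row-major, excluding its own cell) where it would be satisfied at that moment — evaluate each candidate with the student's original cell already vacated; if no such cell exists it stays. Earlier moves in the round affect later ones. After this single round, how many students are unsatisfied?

Initially unsatisfied (in order): (1,3), (2,1), (2,2), (3,1).
  (1,3): no empty cell satisfies it; stays.
  (2,1): no empty cell satisfies it; stays.
  (2,2) → (3,2).
  (3,1): no empty cell satisfies it; stays.
Resulting grid:
A A A
A . .
B B B
Unsatisfied now: (2,1), (3,1).

2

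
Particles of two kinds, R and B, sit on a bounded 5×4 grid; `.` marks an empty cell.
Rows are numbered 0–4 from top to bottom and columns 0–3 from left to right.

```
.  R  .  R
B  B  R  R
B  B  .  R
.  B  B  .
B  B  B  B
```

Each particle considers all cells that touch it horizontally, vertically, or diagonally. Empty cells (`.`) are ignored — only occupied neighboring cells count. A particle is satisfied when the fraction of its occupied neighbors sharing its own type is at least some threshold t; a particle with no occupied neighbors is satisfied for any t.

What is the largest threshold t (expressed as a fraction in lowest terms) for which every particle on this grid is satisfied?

(0,1)R 1/3
(0,3)R 2/2
(1,0)B 3/4
(1,1)B 3/5
(1,2)R 4/6
(1,3)R 3/3
(2,0)B 4/4
(2,1)B 5/6
(2,3)R 2/3
(3,1)B 6/6
(3,2)B 5/6
(4,0)B 2/2
(4,1)B 4/4
(4,2)B 4/4
(4,3)B 2/2
The smallest same-type fraction is 1/3 at (0,1), which reduces to 1/3. Any threshold above that leaves this particle unsatisfied.

1/3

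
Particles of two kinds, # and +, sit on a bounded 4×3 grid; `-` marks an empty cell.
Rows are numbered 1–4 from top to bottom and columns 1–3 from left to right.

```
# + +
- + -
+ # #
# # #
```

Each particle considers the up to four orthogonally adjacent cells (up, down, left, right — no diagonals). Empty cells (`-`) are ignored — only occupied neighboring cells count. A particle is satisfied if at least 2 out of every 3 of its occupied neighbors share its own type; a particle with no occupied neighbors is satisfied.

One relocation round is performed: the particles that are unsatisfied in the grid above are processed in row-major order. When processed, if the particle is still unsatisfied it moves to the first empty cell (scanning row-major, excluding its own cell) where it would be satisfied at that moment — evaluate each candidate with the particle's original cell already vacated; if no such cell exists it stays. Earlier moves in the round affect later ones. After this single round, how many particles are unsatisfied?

1

Initially unsatisfied (in order): (1,1), (2,2), (3,1), (3,2), (4,1).
  (1,1): no empty cell satisfies it; stays.
  (2,2): no empty cell satisfies it; stays.
  (3,1) → (2,3).
  (3,2): now satisfied by earlier moves; stays.
  (4,1): now satisfied by earlier moves; stays.
Resulting grid:
# + +
- + +
- # #
# # #
Unsatisfied now: (1,1).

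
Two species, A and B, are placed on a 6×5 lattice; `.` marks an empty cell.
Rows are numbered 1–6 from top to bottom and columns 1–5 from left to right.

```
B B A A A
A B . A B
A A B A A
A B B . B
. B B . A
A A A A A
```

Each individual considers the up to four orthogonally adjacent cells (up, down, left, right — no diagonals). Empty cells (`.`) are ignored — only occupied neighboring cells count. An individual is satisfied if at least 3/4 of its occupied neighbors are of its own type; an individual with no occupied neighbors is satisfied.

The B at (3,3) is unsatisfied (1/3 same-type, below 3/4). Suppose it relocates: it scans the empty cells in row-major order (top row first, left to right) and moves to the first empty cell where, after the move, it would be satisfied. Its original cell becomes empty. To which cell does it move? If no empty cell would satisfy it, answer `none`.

Vacating (3,3). Empty cells in order:
  (2,3): 1/3 same-type → still unsatisfied.
  (4,4): 2/3 same-type → still unsatisfied.
  (5,1): 1/3 same-type → still unsatisfied.
  (5,4): 1/3 same-type → still unsatisfied.

none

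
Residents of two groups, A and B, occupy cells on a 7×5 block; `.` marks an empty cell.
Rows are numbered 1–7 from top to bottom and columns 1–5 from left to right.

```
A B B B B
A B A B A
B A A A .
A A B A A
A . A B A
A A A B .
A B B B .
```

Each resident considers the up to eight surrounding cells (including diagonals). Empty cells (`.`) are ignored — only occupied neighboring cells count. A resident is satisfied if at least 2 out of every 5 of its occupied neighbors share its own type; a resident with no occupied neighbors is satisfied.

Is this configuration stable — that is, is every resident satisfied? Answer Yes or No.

(1,1)A 1/3 ✗
(1,2)B 2/5 ✓
(1,3)B 4/5 ✓
(1,4)B 3/5 ✓
(1,5)B 2/3 ✓
(2,1)A 2/5 ✓
(2,2)B 3/8 ✗
(2,3)A 3/8 ✗
(2,4)B 3/7 ✓
(2,5)A 1/4 ✗
(3,1)B 1/5 ✗
(3,2)A 5/8 ✓
(3,3)A 5/8 ✓
(3,4)A 5/7 ✓
(4,1)A 3/4 ✓
(4,2)A 5/7 ✓
(4,3)B 1/7 ✗
(4,4)A 5/7 ✓
(4,5)A 3/4 ✓
(5,1)A 4/4 ✓
(5,3)A 4/7 ✓
(5,4)B 2/7 ✗
(5,5)A 2/4 ✓
(6,1)A 3/4 ✓
(6,2)A 5/7 ✓
(6,3)A 2/7 ✗
(6,4)B 3/6 ✓
(7,1)A 2/3 ✓
(7,2)B 1/5 ✗
(7,3)B 3/5 ✓
(7,4)B 2/3 ✓
For instance (1,1) has only 1/3 same-type neighbors, below 2/5.

No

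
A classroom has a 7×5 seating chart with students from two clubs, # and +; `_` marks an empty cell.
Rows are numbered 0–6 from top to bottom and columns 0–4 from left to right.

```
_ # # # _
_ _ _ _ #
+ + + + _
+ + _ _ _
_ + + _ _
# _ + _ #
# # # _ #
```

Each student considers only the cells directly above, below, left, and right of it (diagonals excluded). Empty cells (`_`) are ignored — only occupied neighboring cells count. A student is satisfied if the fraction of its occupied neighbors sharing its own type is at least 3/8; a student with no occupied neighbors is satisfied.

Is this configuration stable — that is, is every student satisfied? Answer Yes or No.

Yes

Row 0: (0,1)# 1/1 ✓ · (0,2)# 2/2 ✓ · (0,3)# 1/1 ✓
Row 1: (1,4)# 0/0 ✓
Row 2: (2,0)+ 2/2 ✓ · (2,1)+ 3/3 ✓ · (2,2)+ 2/2 ✓ · (2,3)+ 1/1 ✓
Row 3: (3,0)+ 2/2 ✓ · (3,1)+ 3/3 ✓
Row 4: (4,1)+ 2/2 ✓ · (4,2)+ 2/2 ✓
Row 5: (5,0)# 1/1 ✓ · (5,2)+ 1/2 ✓ · (5,4)# 1/1 ✓
Row 6: (6,0)# 2/2 ✓ · (6,1)# 2/2 ✓ · (6,2)# 1/2 ✓ · (6,4)# 1/1 ✓
All meet the threshold, so the configuration is stable.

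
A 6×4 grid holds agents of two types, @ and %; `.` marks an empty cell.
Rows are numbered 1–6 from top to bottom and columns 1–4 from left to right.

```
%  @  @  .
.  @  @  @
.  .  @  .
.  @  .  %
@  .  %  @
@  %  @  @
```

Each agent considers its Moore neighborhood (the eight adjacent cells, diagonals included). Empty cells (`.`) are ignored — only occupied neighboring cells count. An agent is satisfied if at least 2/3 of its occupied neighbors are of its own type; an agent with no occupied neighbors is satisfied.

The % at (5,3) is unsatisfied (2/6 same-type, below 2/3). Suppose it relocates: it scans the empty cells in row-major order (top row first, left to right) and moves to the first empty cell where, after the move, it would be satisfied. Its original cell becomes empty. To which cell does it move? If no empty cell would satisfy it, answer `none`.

none

Vacating (5,3). Empty cells in order:
  (1,4): 0/3 same-type → still unsatisfied.
  (2,1): 1/3 same-type → still unsatisfied.
  (3,1): 0/2 same-type → still unsatisfied.
  (3,2): 0/4 same-type → still unsatisfied.
  (3,4): 1/4 same-type → still unsatisfied.
  (4,1): 0/2 same-type → still unsatisfied.
  (4,3): 1/4 same-type → still unsatisfied.
  (5,2): 1/5 same-type → still unsatisfied.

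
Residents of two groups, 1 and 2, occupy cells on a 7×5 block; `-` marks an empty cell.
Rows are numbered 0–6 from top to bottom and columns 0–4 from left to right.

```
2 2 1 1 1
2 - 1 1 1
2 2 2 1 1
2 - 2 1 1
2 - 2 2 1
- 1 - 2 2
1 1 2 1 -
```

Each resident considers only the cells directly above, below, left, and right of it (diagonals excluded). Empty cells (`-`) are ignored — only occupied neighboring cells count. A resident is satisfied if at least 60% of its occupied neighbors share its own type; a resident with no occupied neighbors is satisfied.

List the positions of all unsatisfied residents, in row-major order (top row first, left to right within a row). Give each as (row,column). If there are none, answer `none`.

Row 0: (0,0)2 2/2 ✓ · (0,1)2 1/2 ✗ · (0,2)1 2/3 ✓ · (0,3)1 3/3 ✓ · (0,4)1 2/2 ✓
Row 1: (1,0)2 2/2 ✓ · (1,2)1 2/3 ✓ · (1,3)1 4/4 ✓ · (1,4)1 3/3 ✓
Row 2: (2,0)2 3/3 ✓ · (2,1)2 2/2 ✓ · (2,2)2 2/4 ✗ · (2,3)1 3/4 ✓ · (2,4)1 3/3 ✓
Row 3: (3,0)2 2/2 ✓ · (3,2)2 2/3 ✓ · (3,3)1 2/4 ✗ · (3,4)1 3/3 ✓
Row 4: (4,0)2 1/1 ✓ · (4,2)2 2/2 ✓ · (4,3)2 2/4 ✗ · (4,4)1 1/3 ✗
Row 5: (5,1)1 1/1 ✓ · (5,3)2 2/3 ✓ · (5,4)2 1/2 ✗
Row 6: (6,0)1 1/1 ✓ · (6,1)1 2/3 ✓ · (6,2)2 0/2 ✗ · (6,3)1 0/2 ✗

(0,1), (2,2), (3,3), (4,3), (4,4), (5,4), (6,2), (6,3)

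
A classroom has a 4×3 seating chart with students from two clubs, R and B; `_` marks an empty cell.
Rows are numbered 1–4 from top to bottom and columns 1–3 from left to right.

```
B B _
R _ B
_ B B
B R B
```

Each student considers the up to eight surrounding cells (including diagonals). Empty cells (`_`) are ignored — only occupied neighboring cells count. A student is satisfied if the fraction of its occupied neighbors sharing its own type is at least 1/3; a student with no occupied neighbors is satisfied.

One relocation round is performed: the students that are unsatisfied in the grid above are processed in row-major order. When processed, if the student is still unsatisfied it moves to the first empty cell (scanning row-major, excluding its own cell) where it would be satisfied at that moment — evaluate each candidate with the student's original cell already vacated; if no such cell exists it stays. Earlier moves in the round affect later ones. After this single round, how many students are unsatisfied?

1

Initially unsatisfied (in order): (2,1), (4,2).
  (2,1) → (3,1).
  (4,2): no empty cell satisfies it; stays.
Resulting grid:
B B _
_ _ B
R B B
B R B
Unsatisfied now: (4,2).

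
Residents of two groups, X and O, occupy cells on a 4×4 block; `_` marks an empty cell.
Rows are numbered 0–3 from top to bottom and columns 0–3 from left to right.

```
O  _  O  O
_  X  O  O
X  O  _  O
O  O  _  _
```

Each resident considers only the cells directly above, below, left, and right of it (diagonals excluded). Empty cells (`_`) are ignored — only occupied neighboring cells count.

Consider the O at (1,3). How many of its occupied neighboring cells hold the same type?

3

Occupied neighbors of (1,3): (0,3)=O, (2,3)=O, (1,2)=O.
Same type (O): 3 of 3.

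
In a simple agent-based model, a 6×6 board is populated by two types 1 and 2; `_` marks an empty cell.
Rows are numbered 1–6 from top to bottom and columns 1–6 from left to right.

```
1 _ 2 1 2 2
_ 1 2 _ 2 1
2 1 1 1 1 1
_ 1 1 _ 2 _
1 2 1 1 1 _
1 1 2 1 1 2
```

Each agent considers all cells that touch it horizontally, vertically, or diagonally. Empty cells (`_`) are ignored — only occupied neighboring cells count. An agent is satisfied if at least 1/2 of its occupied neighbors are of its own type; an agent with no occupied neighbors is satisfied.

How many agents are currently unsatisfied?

Row 1: (1,1)1 1/1 ✓ · (1,3)2 1/3 ✗ · (1,4)1 0/4 ✗ · (1,5)2 2/4 ✓ · (1,6)2 2/3 ✓
Row 2: (2,2)1 3/6 ✓ · (2,3)2 1/6 ✗ · (2,5)2 2/7 ✗ · (2,6)1 2/5 ✗
Row 3: (3,1)2 0/3 ✗ · (3,2)1 4/6 ✓ · (3,3)1 5/6 ✓ · (3,4)1 3/6 ✓ · (3,5)1 3/5 ✓ · (3,6)1 2/4 ✓
Row 4: (4,2)1 5/7 ✓ · (4,3)1 6/7 ✓ · (4,5)2 0/5 ✗
Row 5: (5,1)1 3/4 ✓ · (5,2)2 1/7 ✗ · (5,3)1 5/7 ✓ · (5,4)1 5/7 ✓ · (5,5)1 3/5 ✓
Row 6: (6,1)1 2/3 ✓ · (6,2)1 3/5 ✓ · (6,3)2 1/5 ✗ · (6,4)1 4/5 ✓ · (6,5)1 3/4 ✓ · (6,6)2 0/2 ✗
Unsatisfied: (1,3), (1,4), (2,3), (2,5), (2,6), (3,1), (4,5), (5,2), (6,3), (6,6) — 10 in total.

10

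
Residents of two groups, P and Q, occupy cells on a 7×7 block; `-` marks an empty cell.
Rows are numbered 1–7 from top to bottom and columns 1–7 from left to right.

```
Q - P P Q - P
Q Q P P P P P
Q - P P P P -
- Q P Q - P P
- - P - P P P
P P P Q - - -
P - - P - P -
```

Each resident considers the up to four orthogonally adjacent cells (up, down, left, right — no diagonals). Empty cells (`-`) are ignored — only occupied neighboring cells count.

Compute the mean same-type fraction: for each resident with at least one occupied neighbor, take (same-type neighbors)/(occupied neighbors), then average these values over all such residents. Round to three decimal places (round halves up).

0.768

(1,1)Q 1/1
(1,3)P 2/2
(1,4)P 2/3
(1,5)Q 0/2
(1,7)P 1/1
(2,1)Q 3/3
(2,2)Q 1/2
(2,3)P 3/4
(2,4)P 4/4
(2,5)P 3/4
(2,6)P 3/3
(2,7)P 2/2
(3,1)Q 1/1
(3,3)P 3/3
(3,4)P 3/4
(3,5)P 3/3
(3,6)P 3/3
(4,2)Q 0/1
(4,3)P 2/4
(4,4)Q 0/2
(4,6)P 3/3
(4,7)P 2/2
(5,3)P 2/2
(5,5)P 1/1
(5,6)P 3/3
(5,7)P 2/2
(6,1)P 2/2
(6,2)P 2/2
(6,3)P 2/3
(6,4)Q 0/2
(7,1)P 1/1
(7,4)P 0/1
(7,6)P — no occupied neighbors
Sum over 32 residents: 1/1 + 2/2 + 2/3 + 0/2 + 1/1 + 3/3 + 1/2 + 3/4 + 4/4 + 3/4 + 3/3 + 2/2 + 1/1 + 3/3 + 3/4 + 3/3 + 3/3 + 0/1 + 2/4 + 0/2 + 3/3 + 2/2 + 2/2 + 1/1 + 3/3 + 2/2 + 2/2 + 2/2 + 2/3 + 0/2 + 1/1 + 0/1 = 295/12; mean = 295/12 ÷ 32 = 295/384 = 0.768229… → 0.768.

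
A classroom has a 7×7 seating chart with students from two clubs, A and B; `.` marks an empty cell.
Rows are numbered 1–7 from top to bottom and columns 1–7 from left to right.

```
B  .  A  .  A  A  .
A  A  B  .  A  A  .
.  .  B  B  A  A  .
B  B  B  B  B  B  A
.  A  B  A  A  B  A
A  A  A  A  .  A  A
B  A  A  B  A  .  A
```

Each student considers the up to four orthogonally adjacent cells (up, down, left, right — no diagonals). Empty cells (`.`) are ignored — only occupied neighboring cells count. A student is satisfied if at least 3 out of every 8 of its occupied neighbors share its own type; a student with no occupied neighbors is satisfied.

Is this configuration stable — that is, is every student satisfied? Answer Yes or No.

No

(1,1)B 0/1 ✗
(1,3)A 0/1 ✗
(1,5)A 2/2 ✓
(1,6)A 2/2 ✓
(2,1)A 1/2 ✓
(2,2)A 1/2 ✓
(2,3)B 1/3 ✗
(2,5)A 3/3 ✓
(2,6)A 3/3 ✓
(3,3)B 3/3 ✓
(3,4)B 2/3 ✓
(3,5)A 2/4 ✓
(3,6)A 2/3 ✓
(4,1)B 1/1 ✓
(4,2)B 2/3 ✓
(4,3)B 4/4 ✓
(4,4)B 3/4 ✓
(4,5)B 2/4 ✓
(4,6)B 2/4 ✓
(4,7)A 1/2 ✓
(5,2)A 1/3 ✗
(5,3)B 1/4 ✗
(5,4)A 2/4 ✓
(5,5)A 1/3 ✗
(5,6)B 1/4 ✗
(5,7)A 2/3 ✓
(6,1)A 1/2 ✓
(6,2)A 4/4 ✓
(6,3)A 3/4 ✓
(6,4)A 2/3 ✓
(6,6)A 1/2 ✓
(6,7)A 3/3 ✓
(7,1)B 0/2 ✗
(7,2)A 2/3 ✓
(7,3)A 2/3 ✓
(7,4)B 0/3 ✗
(7,5)A 0/1 ✗
(7,7)A 1/1 ✓
For instance (1,1) has only 0/1 same-type neighbors, below 3/8.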